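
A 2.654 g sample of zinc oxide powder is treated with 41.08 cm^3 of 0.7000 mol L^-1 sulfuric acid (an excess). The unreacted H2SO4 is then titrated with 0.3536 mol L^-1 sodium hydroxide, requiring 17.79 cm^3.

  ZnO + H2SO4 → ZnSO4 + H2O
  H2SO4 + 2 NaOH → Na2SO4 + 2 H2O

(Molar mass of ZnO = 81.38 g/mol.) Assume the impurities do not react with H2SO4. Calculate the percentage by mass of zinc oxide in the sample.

78.53 %

n(H2SO4) added = 0.04108 × 0.7000 = 0.02876 mol
n(NaOH) used in back-titration = 0.01779 × 0.3536 = 6.291 × 10^-3 mol
From the 1:2 ratio, n(H2SO4) left over = 1/2 × 6.291 × 10^-3 = 3.145 × 10^-3 mol
n(H2SO4) consumed by analyte = 0.02876 − 3.145 × 10^-3 = 0.02561 mol
n(ZnO) = 0.02561 mol (1:1 ratio)
mass of ZnO = 0.02561 × 81.38 = 2.084 g
% ZnO = 2.084 / 2.654 × 100 = 78.53 %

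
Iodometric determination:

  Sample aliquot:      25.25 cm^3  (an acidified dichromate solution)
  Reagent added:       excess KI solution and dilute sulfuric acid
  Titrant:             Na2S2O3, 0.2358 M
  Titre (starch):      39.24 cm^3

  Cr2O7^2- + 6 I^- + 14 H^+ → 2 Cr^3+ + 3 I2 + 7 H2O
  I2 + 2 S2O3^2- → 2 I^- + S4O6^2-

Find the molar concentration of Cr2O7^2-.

n(S2O3^2-) = 0.03924 × 0.2358 = 9.253 × 10^-3 mol
n(I2) = n(S2O3^2-)/2 = 4.626 × 10^-3 mol
From the 1:3 ratio, n(Cr2O7^2-) in the aliquot = 1/3 × 4.626 × 10^-3 = 1.542 × 10^-3 mol
[Cr2O7^2-] = 1.542 × 10^-3 / 0.02525 = 0.06107 mol/L

0.06107 M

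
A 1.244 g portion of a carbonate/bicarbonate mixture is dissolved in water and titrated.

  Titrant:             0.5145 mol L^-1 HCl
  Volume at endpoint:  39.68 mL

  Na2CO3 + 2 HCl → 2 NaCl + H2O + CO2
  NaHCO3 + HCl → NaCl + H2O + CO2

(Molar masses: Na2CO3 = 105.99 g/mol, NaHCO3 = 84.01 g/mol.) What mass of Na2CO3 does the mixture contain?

n(HCl) = 0.03968 × 0.5145 = 0.02042 mol
Let x = n(Na2CO3), y = n(NaHCO3).
Titrant: 2x + 1y = 0.02042;  mass: 105.99x + 84.01y = 1.244
Solving, x = 7.595 × 10^-3 mol, y = 5.226 × 10^-3 mol
mass of Na2CO3 = 7.595 × 10^-3 × 105.99 = 0.8050 g

0.8050 g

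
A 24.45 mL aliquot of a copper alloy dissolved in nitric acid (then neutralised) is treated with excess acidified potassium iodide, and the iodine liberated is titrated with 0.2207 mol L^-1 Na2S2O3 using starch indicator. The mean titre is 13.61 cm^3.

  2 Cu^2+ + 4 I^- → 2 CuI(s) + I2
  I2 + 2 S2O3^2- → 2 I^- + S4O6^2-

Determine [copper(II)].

0.1229 mol/L

n(S2O3^2-) = 0.01361 × 0.2207 = 3.004 × 10^-3 mol
n(I2) = n(S2O3^2-)/2 = 1.502 × 10^-3 mol
From the 2:1 ratio, n(Cu2+) in the aliquot = 2/1 × 1.502 × 10^-3 = 3.004 × 10^-3 mol
[Cu2+] = 3.004 × 10^-3 / 0.02445 = 0.1229 mol/L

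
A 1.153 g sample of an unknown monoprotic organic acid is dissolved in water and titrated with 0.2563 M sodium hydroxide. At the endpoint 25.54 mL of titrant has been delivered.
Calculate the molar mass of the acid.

n(NaOH) = 0.02554 L × 0.2563 mol/L = 6.546 × 10^-3 mol
n(HA) = 6.546 × 10^-3 mol (1:1 ratio)
M = m / n = 1.153 g / 6.546 × 10^-3 mol = 176.1 g/mol

176.1 g/mol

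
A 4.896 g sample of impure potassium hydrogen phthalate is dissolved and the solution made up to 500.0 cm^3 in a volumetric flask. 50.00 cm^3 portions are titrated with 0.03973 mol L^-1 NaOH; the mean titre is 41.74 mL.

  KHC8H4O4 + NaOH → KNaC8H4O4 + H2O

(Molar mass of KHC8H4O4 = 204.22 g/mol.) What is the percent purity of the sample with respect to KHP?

69.17 %

n(NaOH) per titration = 0.04174 × 0.03973 = 1.658 × 10^-3 mol
n(KHC8H4O4) in each aliquot = 1.658 × 10^-3 mol (1:1 ratio)
n(KHC8H4O4) in the whole flask = 1.658 × 10^-3 × 500.0/50.00 = 0.01658 mol
mass of KHC8H4O4 = 0.01658 × 204.22 = 3.387 g
% KHC8H4O4 = 3.387 / 4.896 × 100 = 69.17 %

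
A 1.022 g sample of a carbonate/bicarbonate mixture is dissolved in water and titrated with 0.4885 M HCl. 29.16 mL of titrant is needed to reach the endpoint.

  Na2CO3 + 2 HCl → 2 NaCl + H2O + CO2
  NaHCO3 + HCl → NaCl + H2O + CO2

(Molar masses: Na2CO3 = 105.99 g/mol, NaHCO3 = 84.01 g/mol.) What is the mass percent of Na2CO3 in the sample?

29.21 %

n(HCl) = 0.02916 × 0.4885 = 0.01424 mol
Let x = n(Na2CO3), y = n(NaHCO3).
Titrant: 2x + 1y = 0.01424;  mass: 105.99x + 84.01y = 1.022
Solving, x = 2.816 × 10^-3 mol, y = 8.612 × 10^-3 mol
mass of Na2CO3 = 2.816 × 10^-3 × 105.99 = 0.2985 g
% Na2CO3 = 0.2985 / 1.022 × 100 = 29.21 %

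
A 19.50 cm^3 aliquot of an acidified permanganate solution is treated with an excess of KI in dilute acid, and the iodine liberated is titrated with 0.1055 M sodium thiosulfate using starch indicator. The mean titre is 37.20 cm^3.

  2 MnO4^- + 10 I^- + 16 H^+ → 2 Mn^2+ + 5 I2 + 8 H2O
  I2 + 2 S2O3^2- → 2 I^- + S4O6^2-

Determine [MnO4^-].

n(S2O3^2-) = 0.03720 × 0.1055 = 3.925 × 10^-3 mol
n(I2) = n(S2O3^2-)/2 = 1.962 × 10^-3 mol
From the 2:5 ratio, n(MnO4^-) in the aliquot = 2/5 × 1.962 × 10^-3 = 7.849 × 10^-4 mol
[MnO4^-] = 7.849 × 10^-4 / 0.01950 = 0.04025 mol/L

0.04025 M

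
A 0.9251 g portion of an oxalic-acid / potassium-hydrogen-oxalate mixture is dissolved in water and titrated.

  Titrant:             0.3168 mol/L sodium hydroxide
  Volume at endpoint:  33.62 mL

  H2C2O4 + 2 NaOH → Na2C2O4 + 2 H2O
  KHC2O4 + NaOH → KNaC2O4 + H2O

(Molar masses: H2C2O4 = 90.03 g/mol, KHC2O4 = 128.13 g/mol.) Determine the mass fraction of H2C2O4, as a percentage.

n(NaOH) = 0.03362 × 0.3168 = 0.01065 mol
Let x = n(H2C2O4), y = n(KHC2O4).
Titrant: 2x + 1y = 0.01065;  mass: 90.03x + 128.13y = 0.9251
Solving, x = 2.644 × 10^-3 mol, y = 5.362 × 10^-3 mol
mass of H2C2O4 = 2.644 × 10^-3 × 90.03 = 0.2381 g
% H2C2O4 = 0.2381 / 0.9251 × 100 = 25.74 %

25.74 %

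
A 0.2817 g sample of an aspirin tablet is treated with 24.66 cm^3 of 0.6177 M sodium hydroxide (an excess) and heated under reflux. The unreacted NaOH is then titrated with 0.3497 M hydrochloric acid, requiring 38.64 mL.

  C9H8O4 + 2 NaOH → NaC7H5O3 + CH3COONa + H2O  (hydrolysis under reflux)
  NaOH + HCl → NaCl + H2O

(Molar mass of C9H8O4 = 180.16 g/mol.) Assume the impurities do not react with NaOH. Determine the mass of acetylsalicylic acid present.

n(NaOH) added = 0.02466 × 0.6177 = 0.01523 mol
n(HCl) used in back-titration = 0.03864 × 0.3497 = 0.01351 mol
n(NaOH) left over = 0.01351 mol (1:1 ratio)
n(NaOH) consumed by analyte = 0.01523 − 0.01351 = 1.720 × 10^-3 mol
From the 1:2 ratio, n(C9H8O4) = 1/2 × 1.720 × 10^-3 = 8.600 × 10^-4 mol
mass of C9H8O4 = 8.600 × 10^-4 × 180.16 = 0.1549 g

0.1549 g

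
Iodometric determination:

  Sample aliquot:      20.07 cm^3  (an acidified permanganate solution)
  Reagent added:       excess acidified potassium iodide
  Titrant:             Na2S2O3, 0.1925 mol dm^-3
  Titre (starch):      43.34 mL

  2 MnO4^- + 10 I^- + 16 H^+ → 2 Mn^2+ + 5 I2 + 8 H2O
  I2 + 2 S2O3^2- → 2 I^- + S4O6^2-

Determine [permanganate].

n(S2O3^2-) = 0.04334 × 0.1925 = 8.343 × 10^-3 mol
n(I2) = n(S2O3^2-)/2 = 4.171 × 10^-3 mol
From the 2:5 ratio, n(MnO4^-) in the aliquot = 2/5 × 4.171 × 10^-3 = 1.669 × 10^-3 mol
[MnO4^-] = 1.669 × 10^-3 / 0.02007 = 0.08314 mol/L

0.08314 mol/L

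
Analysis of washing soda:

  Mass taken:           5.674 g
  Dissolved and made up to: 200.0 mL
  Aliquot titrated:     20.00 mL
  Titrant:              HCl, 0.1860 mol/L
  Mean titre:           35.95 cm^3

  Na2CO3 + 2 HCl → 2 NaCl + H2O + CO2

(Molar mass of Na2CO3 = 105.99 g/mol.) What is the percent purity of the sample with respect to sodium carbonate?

62.45 %

n(HCl) per titration = 0.03595 × 0.1860 = 6.687 × 10^-3 mol
From the 1:2 ratio, n(Na2CO3) in each aliquot = 1/2 × 6.687 × 10^-3 = 3.343 × 10^-3 mol
n(Na2CO3) in the whole flask = 3.343 × 10^-3 × 200.0/20.00 = 0.03343 mol
mass of Na2CO3 = 0.03343 × 105.99 = 3.544 g
% Na2CO3 = 3.544 / 5.674 × 100 = 62.45 %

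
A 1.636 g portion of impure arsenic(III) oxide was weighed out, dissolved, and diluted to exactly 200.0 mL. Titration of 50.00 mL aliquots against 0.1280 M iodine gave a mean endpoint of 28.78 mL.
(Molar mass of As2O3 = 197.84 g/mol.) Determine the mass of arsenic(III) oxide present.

As2O3 + 2 I2 + 2 H2O → As2O5 + 4 HI
n(I2) per titration = 0.02878 × 0.1280 = 3.684 × 10^-3 mol
From the 1:2 ratio, n(As2O3) in each aliquot = 1/2 × 3.684 × 10^-3 = 1.842 × 10^-3 mol
n(As2O3) in the whole flask = 1.842 × 10^-3 × 200.0/50.00 = 7.368 × 10^-3 mol
mass of As2O3 = 7.368 × 10^-3 × 197.84 = 1.458 g

1.458 g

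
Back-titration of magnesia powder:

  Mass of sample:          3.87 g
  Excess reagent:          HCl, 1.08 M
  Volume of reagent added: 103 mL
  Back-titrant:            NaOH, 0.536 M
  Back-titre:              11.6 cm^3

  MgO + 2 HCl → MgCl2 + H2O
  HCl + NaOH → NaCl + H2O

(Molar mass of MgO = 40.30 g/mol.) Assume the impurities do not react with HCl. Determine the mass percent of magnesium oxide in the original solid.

n(HCl) added = 0.103 × 1.08 = 0.111 mol
n(NaOH) used in back-titration = 0.0116 × 0.536 = 6.22 × 10^-3 mol
n(HCl) left over = 6.22 × 10^-3 mol (1:1 ratio)
n(HCl) consumed by analyte = 0.111 − 6.22 × 10^-3 = 0.105 mol
From the 1:2 ratio, n(MgO) = 1/2 × 0.105 = 0.0525 mol
mass of MgO = 0.0525 × 40.30 = 2.12 g
% MgO = 2.12 / 3.87 × 100 = 54.7 %

54.7 %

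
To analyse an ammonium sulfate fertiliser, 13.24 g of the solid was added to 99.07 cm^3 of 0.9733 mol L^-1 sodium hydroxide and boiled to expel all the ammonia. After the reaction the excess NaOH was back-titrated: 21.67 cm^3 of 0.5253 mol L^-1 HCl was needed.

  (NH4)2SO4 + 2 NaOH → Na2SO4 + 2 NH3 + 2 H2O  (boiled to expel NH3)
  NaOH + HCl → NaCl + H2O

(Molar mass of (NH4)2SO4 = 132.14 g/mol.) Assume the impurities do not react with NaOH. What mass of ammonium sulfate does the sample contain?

5.619 g

n(NaOH) added = 0.09907 × 0.9733 = 0.09642 mol
n(HCl) used in back-titration = 0.02167 × 0.5253 = 0.01138 mol
n(NaOH) left over = 0.01138 mol (1:1 ratio)
n(NaOH) consumed by analyte = 0.09642 − 0.01138 = 0.08504 mol
From the 1:2 ratio, n((NH4)2SO4) = 1/2 × 0.08504 = 0.04252 mol
mass of (NH4)2SO4 = 0.04252 × 132.14 = 5.619 g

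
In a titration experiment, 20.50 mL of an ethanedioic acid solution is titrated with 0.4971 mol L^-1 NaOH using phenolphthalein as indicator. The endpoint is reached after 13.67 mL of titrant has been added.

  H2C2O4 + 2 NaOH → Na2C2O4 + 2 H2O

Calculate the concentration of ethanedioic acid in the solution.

0.1657 mol/L

n(NaOH) = 0.01367 L × 0.4971 mol/L = 6.795 × 10^-3 mol
From the 1:2 mole ratio, n(H2C2O4) = 1/2 × 6.795 × 10^-3 = 3.398 × 10^-3 mol
[H2C2O4] = 3.398 × 10^-3 mol / 0.02050 L = 0.1657 mol/L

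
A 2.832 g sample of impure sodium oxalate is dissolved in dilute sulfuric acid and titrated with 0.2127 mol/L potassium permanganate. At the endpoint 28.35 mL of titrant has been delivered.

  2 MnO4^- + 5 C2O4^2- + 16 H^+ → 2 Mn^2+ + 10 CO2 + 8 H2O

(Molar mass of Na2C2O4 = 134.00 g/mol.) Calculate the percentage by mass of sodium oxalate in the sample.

n(KMnO4) = 0.02835 L × 0.2127 mol/L = 6.030 × 10^-3 mol
From the 5:2 ratio, n(Na2C2O4) = 5/2 × 6.030 × 10^-3 = 0.01508 mol
mass of Na2C2O4 = 0.01508 × 134.00 g/mol = 2.020 g
% Na2C2O4 = 2.020 / 2.832 × 100 = 71.33 %

71.33 %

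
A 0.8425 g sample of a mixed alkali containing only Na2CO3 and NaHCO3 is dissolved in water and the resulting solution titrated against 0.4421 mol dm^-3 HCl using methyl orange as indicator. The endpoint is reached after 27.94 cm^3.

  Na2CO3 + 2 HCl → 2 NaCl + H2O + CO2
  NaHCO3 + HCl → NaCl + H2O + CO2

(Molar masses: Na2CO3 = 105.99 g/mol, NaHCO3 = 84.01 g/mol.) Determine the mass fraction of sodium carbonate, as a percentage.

39.59 %

n(HCl) = 0.02794 × 0.4421 = 0.01235 mol
Let x = n(Na2CO3), y = n(NaHCO3).
Titrant: 2x + 1y = 0.01235;  mass: 105.99x + 84.01y = 0.8425
Solving, x = 3.147 × 10^-3 mol, y = 6.058 × 10^-3 mol
mass of Na2CO3 = 3.147 × 10^-3 × 105.99 = 0.3336 g
% Na2CO3 = 0.3336 / 0.8425 × 100 = 39.59 %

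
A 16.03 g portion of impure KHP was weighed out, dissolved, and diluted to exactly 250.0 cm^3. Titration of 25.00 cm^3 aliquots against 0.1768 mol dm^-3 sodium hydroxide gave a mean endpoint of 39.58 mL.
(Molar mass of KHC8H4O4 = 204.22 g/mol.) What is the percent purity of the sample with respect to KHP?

KHC8H4O4 + NaOH → KNaC8H4O4 + H2O
n(NaOH) per titration = 0.03958 × 0.1768 = 6.998 × 10^-3 mol
n(KHC8H4O4) in each aliquot = 6.998 × 10^-3 mol (1:1 ratio)
n(KHC8H4O4) in the whole flask = 6.998 × 10^-3 × 250.0/25.00 = 0.06998 mol
mass of KHC8H4O4 = 0.06998 × 204.22 = 14.29 g
% KHC8H4O4 = 14.29 / 16.03 × 100 = 89.15 %

89.15 %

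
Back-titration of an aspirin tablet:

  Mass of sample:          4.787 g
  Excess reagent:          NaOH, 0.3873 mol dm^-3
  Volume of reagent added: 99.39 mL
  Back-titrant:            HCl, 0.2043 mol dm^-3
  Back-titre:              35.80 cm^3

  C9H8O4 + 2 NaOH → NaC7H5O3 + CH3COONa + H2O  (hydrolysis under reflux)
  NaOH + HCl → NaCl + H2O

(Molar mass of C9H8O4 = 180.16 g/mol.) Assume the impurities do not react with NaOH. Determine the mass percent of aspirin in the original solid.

58.67 %

n(NaOH) added = 0.09939 × 0.3873 = 0.03849 mol
n(HCl) used in back-titration = 0.03580 × 0.2043 = 7.314 × 10^-3 mol
n(NaOH) left over = 7.314 × 10^-3 mol (1:1 ratio)
n(NaOH) consumed by analyte = 0.03849 − 7.314 × 10^-3 = 0.03118 mol
From the 1:2 ratio, n(C9H8O4) = 1/2 × 0.03118 = 0.01559 mol
mass of C9H8O4 = 0.01559 × 180.16 = 2.809 g
% C9H8O4 = 2.809 / 4.787 × 100 = 58.67 %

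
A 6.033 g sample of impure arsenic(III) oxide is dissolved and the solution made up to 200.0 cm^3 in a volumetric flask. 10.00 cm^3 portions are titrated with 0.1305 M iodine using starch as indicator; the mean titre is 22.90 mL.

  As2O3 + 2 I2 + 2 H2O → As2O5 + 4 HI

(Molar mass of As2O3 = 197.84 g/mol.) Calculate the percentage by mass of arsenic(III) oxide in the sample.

98.00 %

n(I2) per titration = 0.02290 × 0.1305 = 2.988 × 10^-3 mol
From the 1:2 ratio, n(As2O3) in each aliquot = 1/2 × 2.988 × 10^-3 = 1.494 × 10^-3 mol
n(As2O3) in the whole flask = 1.494 × 10^-3 × 200.0/10.00 = 0.02988 mol
mass of As2O3 = 0.02988 × 197.84 = 5.912 g
% As2O3 = 5.912 / 6.033 × 100 = 98.00 %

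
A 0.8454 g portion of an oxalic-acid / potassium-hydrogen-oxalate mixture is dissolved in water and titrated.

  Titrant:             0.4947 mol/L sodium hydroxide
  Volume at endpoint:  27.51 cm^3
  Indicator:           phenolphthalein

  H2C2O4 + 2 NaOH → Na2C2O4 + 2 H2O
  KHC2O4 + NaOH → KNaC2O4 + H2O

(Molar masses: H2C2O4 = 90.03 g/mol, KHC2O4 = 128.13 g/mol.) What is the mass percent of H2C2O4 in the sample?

n(NaOH) = 0.02751 × 0.4947 = 0.01361 mol
Let x = n(H2C2O4), y = n(KHC2O4).
Titrant: 2x + 1y = 0.01361;  mass: 90.03x + 128.13y = 0.8454
Solving, x = 5.404 × 10^-3 mol, y = 2.801 × 10^-3 mol
mass of H2C2O4 = 5.404 × 10^-3 × 90.03 = 0.4865 g
% H2C2O4 = 0.4865 / 0.8454 × 100 = 57.55 %

57.55 %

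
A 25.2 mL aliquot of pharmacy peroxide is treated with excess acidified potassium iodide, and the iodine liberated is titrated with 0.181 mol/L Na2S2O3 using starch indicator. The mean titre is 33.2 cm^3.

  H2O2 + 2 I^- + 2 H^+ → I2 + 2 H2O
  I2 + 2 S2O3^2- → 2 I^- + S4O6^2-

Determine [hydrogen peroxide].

n(S2O3^2-) = 0.0332 × 0.181 = 6.01 × 10^-3 mol
n(I2) = n(S2O3^2-)/2 = 3.00 × 10^-3 mol
n(H2O2) in the aliquot = 3.00 × 10^-3 mol (1:1 ratio)
[H2O2] = 3.00 × 10^-3 / 0.0252 = 0.119 mol/L

0.119 mol/L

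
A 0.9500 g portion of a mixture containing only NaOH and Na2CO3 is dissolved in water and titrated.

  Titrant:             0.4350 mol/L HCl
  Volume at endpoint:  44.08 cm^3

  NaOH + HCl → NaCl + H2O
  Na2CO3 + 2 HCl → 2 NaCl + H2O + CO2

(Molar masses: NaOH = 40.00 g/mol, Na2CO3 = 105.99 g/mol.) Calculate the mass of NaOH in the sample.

0.2037 g

n(HCl) = 0.04408 × 0.4350 = 0.01917 mol
Let x = n(NaOH), y = n(Na2CO3).
Titrant: 1x + 2y = 0.01917;  mass: 40.00x + 105.99y = 0.9500
Solving, x = 5.092 × 10^-3 mol, y = 7.041 × 10^-3 mol
mass of NaOH = 5.092 × 10^-3 × 40.00 = 0.2037 g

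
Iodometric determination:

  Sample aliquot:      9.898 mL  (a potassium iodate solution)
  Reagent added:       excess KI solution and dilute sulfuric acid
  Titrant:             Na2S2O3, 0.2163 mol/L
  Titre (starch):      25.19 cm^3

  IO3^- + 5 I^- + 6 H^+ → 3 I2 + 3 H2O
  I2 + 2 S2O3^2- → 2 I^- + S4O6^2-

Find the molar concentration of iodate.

n(S2O3^2-) = 0.02519 × 0.2163 = 5.449 × 10^-3 mol
n(I2) = n(S2O3^2-)/2 = 2.724 × 10^-3 mol
From the 1:3 ratio, n(IO3^-) in the aliquot = 1/3 × 2.724 × 10^-3 = 9.081 × 10^-4 mol
[IO3^-] = 9.081 × 10^-4 / 0.009898 = 0.09175 mol/L

0.09175 mol/L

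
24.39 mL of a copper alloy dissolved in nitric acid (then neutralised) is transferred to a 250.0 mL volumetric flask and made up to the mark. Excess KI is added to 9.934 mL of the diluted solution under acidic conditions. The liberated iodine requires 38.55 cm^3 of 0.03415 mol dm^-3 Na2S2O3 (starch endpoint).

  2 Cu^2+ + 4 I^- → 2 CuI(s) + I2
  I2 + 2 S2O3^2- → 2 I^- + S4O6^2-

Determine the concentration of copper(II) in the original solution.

1.358 mol/L

n(S2O3^2-) = 0.03855 × 0.03415 = 1.316 × 10^-3 mol
n(I2) = n(S2O3^2-)/2 = 6.582 × 10^-4 mol
From the 2:1 ratio, n(Cu2+) in the aliquot = 2/1 × 6.582 × 10^-4 = 1.316 × 10^-3 mol
[Cu2+]_dilute = 1.316 × 10^-3 / 0.009934 = 0.1325 mol/L
[Cu2+]_original = 0.1325 × 250.0/24.39 = 1.358 mol/L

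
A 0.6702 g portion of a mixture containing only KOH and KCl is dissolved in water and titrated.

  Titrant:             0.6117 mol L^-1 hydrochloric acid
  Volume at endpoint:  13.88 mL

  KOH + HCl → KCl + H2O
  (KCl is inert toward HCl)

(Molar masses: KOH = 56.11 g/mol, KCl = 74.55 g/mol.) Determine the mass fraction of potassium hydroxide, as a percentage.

n(HCl) = 0.01388 × 0.6117 = 8.490 × 10^-3 mol
Let x = n(KOH), y = n(KCl).
Titrant: 1x = 8.490 × 10^-3;  mass: 56.11x + 74.55y = 0.6702
Solving, x = 8.490 × 10^-3 mol, y = 2.600 × 10^-3 mol
mass of KOH = 8.490 × 10^-3 × 56.11 = 0.4764 g
% KOH = 0.4764 / 0.6702 × 100 = 71.08 %

71.08 %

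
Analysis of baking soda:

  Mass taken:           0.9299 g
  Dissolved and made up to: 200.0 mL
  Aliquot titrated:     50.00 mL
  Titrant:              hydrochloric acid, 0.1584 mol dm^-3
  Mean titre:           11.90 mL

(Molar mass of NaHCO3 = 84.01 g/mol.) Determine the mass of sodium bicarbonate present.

NaHCO3 + HCl → NaCl + H2O + CO2
n(HCl) per titration = 0.01190 × 0.1584 = 1.885 × 10^-3 mol
n(NaHCO3) in each aliquot = 1.885 × 10^-3 mol (1:1 ratio)
n(NaHCO3) in the whole flask = 1.885 × 10^-3 × 200.0/50.00 = 7.540 × 10^-3 mol
mass of NaHCO3 = 7.540 × 10^-3 × 84.01 = 0.6334 g

0.6334 g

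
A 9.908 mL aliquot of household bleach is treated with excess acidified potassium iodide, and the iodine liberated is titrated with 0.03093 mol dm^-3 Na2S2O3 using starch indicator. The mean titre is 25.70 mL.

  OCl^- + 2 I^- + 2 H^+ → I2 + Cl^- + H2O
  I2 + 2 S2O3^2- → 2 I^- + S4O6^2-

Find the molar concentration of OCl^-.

n(S2O3^2-) = 0.02570 × 0.03093 = 7.949 × 10^-4 mol
n(I2) = n(S2O3^2-)/2 = 3.975 × 10^-4 mol
n(OCl^-) in the aliquot = 3.975 × 10^-4 mol (1:1 ratio)
[OCl^-] = 3.975 × 10^-4 / 0.009908 = 0.04011 mol/L

0.04011 mol/L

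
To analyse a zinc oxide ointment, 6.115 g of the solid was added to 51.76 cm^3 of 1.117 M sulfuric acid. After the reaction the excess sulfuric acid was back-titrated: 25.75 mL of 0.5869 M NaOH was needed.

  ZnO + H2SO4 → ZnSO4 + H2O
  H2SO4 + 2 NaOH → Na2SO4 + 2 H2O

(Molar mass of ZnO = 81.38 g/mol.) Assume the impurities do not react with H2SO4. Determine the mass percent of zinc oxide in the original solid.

66.89 %

n(H2SO4) added = 0.05176 × 1.117 = 0.05782 mol
n(NaOH) used in back-titration = 0.02575 × 0.5869 = 0.01511 mol
From the 1:2 ratio, n(H2SO4) left over = 1/2 × 0.01511 = 7.556 × 10^-3 mol
n(H2SO4) consumed by analyte = 0.05782 − 7.556 × 10^-3 = 0.05026 mol
n(ZnO) = 0.05026 mol (1:1 ratio)
mass of ZnO = 0.05026 × 81.38 = 4.090 g
% ZnO = 4.090 / 6.115 × 100 = 66.89 %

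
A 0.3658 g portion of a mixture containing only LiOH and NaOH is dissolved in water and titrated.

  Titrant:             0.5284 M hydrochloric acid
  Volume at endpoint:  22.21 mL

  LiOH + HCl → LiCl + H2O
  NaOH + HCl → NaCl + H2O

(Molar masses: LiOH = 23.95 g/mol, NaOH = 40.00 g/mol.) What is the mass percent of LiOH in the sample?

n(HCl) = 0.02221 × 0.5284 = 0.01174 mol
Let x = n(LiOH), y = n(NaOH).
Titrant: 1x + 1y = 0.01174;  mass: 23.95x + 40.00y = 0.3658
Solving, x = 6.457 × 10^-3 mol, y = 5.279 × 10^-3 mol
mass of LiOH = 6.457 × 10^-3 × 23.95 = 0.1546 g
% LiOH = 0.1546 / 0.3658 × 100 = 42.27 %

42.27 %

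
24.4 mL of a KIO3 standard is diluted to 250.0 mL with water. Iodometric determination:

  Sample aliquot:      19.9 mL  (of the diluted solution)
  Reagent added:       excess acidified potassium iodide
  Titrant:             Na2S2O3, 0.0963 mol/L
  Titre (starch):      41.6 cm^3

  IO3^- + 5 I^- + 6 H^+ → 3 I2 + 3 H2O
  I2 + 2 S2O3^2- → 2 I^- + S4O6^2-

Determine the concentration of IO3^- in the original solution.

0.344 mol/L

n(S2O3^2-) = 0.0416 × 0.0963 = 4.01 × 10^-3 mol
n(I2) = n(S2O3^2-)/2 = 2.00 × 10^-3 mol
From the 1:3 ratio, n(IO3^-) in the aliquot = 1/3 × 2.00 × 10^-3 = 6.68 × 10^-4 mol
[IO3^-]_dilute = 6.68 × 10^-4 / 0.0199 = 0.0336 mol/L
[IO3^-]_original = 0.0336 × 250.0/24.4 = 0.344 mol/L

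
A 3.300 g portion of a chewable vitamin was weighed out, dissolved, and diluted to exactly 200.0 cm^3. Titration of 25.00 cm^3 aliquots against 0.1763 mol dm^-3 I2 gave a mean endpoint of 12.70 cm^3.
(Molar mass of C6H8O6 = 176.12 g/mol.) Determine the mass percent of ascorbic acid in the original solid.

95.60 %

C6H8O6 + I2 → C6H6O6 + 2 HI
n(I2) per titration = 0.01270 × 0.1763 = 2.239 × 10^-3 mol
n(C6H8O6) in each aliquot = 2.239 × 10^-3 mol (1:1 ratio)
n(C6H8O6) in the whole flask = 2.239 × 10^-3 × 200.0/25.00 = 0.01791 mol
mass of C6H8O6 = 0.01791 × 176.12 = 3.155 g
% C6H8O6 = 3.155 / 3.300 × 100 = 95.60 %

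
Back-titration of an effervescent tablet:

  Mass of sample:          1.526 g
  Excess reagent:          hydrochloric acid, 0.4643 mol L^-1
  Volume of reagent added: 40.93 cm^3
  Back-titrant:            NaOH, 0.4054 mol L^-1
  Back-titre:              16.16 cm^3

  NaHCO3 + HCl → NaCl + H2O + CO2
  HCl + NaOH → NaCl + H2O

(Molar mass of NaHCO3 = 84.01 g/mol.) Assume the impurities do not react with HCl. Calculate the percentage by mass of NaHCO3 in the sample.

n(HCl) added = 0.04093 × 0.4643 = 0.01900 mol
n(NaOH) used in back-titration = 0.01616 × 0.4054 = 6.551 × 10^-3 mol
n(HCl) left over = 6.551 × 10^-3 mol (1:1 ratio)
n(HCl) consumed by analyte = 0.01900 − 6.551 × 10^-3 = 0.01245 mol
n(NaHCO3) = 0.01245 mol (1:1 ratio)
mass of NaHCO3 = 0.01245 × 84.01 = 1.046 g
% NaHCO3 = 1.046 / 1.526 × 100 = 68.55 %

68.55 %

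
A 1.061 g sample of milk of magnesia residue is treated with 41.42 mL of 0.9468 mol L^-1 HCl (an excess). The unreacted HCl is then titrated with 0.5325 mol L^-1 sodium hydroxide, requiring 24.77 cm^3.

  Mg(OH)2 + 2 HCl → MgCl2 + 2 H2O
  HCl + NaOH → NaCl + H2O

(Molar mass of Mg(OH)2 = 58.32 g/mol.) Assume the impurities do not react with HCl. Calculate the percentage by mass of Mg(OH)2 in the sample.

n(HCl) added = 0.04142 × 0.9468 = 0.03922 mol
n(NaOH) used in back-titration = 0.02477 × 0.5325 = 0.01319 mol
n(HCl) left over = 0.01319 mol (1:1 ratio)
n(HCl) consumed by analyte = 0.03922 − 0.01319 = 0.02603 mol
From the 1:2 ratio, n(Mg(OH)2) = 1/2 × 0.02603 = 0.01301 mol
mass of Mg(OH)2 = 0.01301 × 58.32 = 0.7589 g
% Mg(OH)2 = 0.7589 / 1.061 × 100 = 71.53 %

71.53 %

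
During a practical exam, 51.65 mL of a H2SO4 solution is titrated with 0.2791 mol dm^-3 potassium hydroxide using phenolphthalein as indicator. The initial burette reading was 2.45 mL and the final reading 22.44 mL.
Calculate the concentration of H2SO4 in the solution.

0.05401 mol/L

H2SO4 + 2 KOH → K2SO4 + 2 H2O
n(KOH) = 0.01999 L × 0.2791 mol/L = 5.579 × 10^-3 mol
From the 1:2 mole ratio, n(H2SO4) = 1/2 × 5.579 × 10^-3 = 2.790 × 10^-3 mol
[H2SO4] = 2.790 × 10^-3 mol / 0.05165 L = 0.05401 mol/L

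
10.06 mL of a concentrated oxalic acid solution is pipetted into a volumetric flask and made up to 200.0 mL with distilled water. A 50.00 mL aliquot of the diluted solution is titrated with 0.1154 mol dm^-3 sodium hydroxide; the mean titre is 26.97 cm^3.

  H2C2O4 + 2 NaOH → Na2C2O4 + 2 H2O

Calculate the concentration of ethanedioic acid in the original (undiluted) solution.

n(NaOH) = 0.02697 × 0.1154 = 3.112 × 10^-3 mol
From the 1:2 ratio, n(H2C2O4) in the aliquot = 1/2 × 3.112 × 10^-3 = 1.556 × 10^-3 mol
[H2C2O4]_dilute = 1.556 × 10^-3 / 0.05000 = 0.03112 mol/L
Dilution factor = 200.0 / 10.06 = 19.88
[H2C2O4]_stock = 0.03112 × 19.88 = 0.6188 mol/L

0.6188 mol/L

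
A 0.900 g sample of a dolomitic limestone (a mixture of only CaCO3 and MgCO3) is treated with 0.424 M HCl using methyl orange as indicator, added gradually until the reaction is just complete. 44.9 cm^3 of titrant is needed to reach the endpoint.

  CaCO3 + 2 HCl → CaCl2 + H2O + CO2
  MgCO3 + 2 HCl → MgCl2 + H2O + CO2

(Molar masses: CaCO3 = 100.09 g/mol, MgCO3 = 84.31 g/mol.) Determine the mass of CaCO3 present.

0.618 g

n(HCl) = 0.0449 × 0.424 = 0.0190 mol
Let x = n(CaCO3), y = n(MgCO3).
Titrant: 2x + 2y = 0.0190;  mass: 100.09x + 84.31y = 0.900
Solving, x = 6.18 × 10^-3 mol, y = 3.34 × 10^-3 mol
mass of CaCO3 = 6.18 × 10^-3 × 100.09 = 0.618 g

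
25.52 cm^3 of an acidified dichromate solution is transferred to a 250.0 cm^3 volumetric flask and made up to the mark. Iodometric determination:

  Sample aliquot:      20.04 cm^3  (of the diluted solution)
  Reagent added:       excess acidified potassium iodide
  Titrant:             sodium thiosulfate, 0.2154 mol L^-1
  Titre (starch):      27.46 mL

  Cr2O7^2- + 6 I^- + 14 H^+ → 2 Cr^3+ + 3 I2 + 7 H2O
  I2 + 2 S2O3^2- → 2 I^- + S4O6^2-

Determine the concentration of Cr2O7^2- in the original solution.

n(S2O3^2-) = 0.02746 × 0.2154 = 5.915 × 10^-3 mol
n(I2) = n(S2O3^2-)/2 = 2.957 × 10^-3 mol
From the 1:3 ratio, n(Cr2O7^2-) in the aliquot = 1/3 × 2.957 × 10^-3 = 9.858 × 10^-4 mol
[Cr2O7^2-]_dilute = 9.858 × 10^-4 / 0.02004 = 0.04919 mol/L
[Cr2O7^2-]_original = 0.04919 × 250.0/25.52 = 0.4819 mol/L

0.4819 mol/L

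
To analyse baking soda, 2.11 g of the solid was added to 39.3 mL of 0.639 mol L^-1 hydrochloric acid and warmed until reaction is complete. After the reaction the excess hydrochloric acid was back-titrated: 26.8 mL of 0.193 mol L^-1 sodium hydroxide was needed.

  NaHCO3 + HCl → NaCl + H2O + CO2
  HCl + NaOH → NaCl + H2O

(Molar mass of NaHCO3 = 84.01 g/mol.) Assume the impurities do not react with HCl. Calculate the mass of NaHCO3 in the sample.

1.68 g

n(HCl) added = 0.0393 × 0.639 = 0.0251 mol
n(NaOH) used in back-titration = 0.0268 × 0.193 = 5.17 × 10^-3 mol
n(HCl) left over = 5.17 × 10^-3 mol (1:1 ratio)
n(HCl) consumed by analyte = 0.0251 − 5.17 × 10^-3 = 0.0199 mol
n(NaHCO3) = 0.0199 mol (1:1 ratio)
mass of NaHCO3 = 0.0199 × 84.01 = 1.68 g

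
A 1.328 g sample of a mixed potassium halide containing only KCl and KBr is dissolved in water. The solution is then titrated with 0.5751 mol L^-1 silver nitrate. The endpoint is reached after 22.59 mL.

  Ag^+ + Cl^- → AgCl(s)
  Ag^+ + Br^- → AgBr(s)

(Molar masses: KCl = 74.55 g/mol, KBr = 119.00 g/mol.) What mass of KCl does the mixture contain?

n(AgNO3) = 0.02259 × 0.5751 = 0.01299 mol
Let x = n(KCl), y = n(KBr).
Titrant: 1x + 1y = 0.01299;  mass: 74.55x + 119.00y = 1.328
Solving, x = 4.904 × 10^-3 mol, y = 8.087 × 10^-3 mol
mass of KCl = 4.904 × 10^-3 × 74.55 = 0.3656 g

0.3656 g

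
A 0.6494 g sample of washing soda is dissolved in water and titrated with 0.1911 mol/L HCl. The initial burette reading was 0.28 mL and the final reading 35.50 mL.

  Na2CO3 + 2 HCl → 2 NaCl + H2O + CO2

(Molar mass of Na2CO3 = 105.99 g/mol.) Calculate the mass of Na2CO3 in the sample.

n(HCl) = 0.03522 L × 0.1911 mol/L = 6.731 × 10^-3 mol
From the 1:2 ratio, n(Na2CO3) = 1/2 × 6.731 × 10^-3 = 3.365 × 10^-3 mol
mass of Na2CO3 = 3.365 × 10^-3 × 105.99 g/mol = 0.3567 g

0.3567 g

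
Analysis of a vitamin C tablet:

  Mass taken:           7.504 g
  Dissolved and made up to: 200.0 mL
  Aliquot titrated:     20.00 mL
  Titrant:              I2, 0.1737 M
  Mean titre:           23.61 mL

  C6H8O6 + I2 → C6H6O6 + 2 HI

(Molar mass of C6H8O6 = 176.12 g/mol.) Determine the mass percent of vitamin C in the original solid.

96.25 %

n(I2) per titration = 0.02361 × 0.1737 = 4.101 × 10^-3 mol
n(C6H8O6) in each aliquot = 4.101 × 10^-3 mol (1:1 ratio)
n(C6H8O6) in the whole flask = 4.101 × 10^-3 × 200.0/20.00 = 0.04101 mol
mass of C6H8O6 = 0.04101 × 176.12 = 7.223 g
% C6H8O6 = 7.223 / 7.504 × 100 = 96.25 %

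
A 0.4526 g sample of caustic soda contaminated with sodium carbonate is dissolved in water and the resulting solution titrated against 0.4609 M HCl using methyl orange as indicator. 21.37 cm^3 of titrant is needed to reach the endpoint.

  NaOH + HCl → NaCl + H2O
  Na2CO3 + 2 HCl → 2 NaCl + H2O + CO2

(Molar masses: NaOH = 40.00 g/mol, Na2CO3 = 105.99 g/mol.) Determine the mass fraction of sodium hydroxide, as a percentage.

47.18 %

n(HCl) = 0.02137 × 0.4609 = 9.849 × 10^-3 mol
Let x = n(NaOH), y = n(Na2CO3).
Titrant: 1x + 2y = 9.849 × 10^-3;  mass: 40.00x + 105.99y = 0.4526
Solving, x = 5.338 × 10^-3 mol, y = 2.256 × 10^-3 mol
mass of NaOH = 5.338 × 10^-3 × 40.00 = 0.2135 g
% NaOH = 0.2135 / 0.4526 × 100 = 47.18 %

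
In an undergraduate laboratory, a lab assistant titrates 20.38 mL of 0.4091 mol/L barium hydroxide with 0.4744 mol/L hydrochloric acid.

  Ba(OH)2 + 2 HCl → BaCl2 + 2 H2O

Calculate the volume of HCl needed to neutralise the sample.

n(Ba(OH)2) = 0.02038 L × 0.4091 mol/L = 8.337 × 10^-3 mol
From the 2:1 stoichiometry, n(HCl) = 2/1 × 8.337 × 10^-3 = 0.01667 mol
V(HCl) = 0.01667 mol / 0.4744 mol/L = 0.03515 L = 35.15 mL

35.15 mL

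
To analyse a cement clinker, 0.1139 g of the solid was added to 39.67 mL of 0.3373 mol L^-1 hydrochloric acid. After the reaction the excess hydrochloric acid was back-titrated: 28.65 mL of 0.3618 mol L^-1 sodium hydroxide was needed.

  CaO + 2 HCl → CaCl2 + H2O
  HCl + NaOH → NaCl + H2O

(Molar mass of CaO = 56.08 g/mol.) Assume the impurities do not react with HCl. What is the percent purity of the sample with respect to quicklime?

n(HCl) added = 0.03967 × 0.3373 = 0.01338 mol
n(NaOH) used in back-titration = 0.02865 × 0.3618 = 0.01037 mol
n(HCl) left over = 0.01037 mol (1:1 ratio)
n(HCl) consumed by analyte = 0.01338 − 0.01037 = 3.015 × 10^-3 mol
From the 1:2 ratio, n(CaO) = 1/2 × 3.015 × 10^-3 = 1.508 × 10^-3 mol
mass of CaO = 1.508 × 10^-3 × 56.08 = 0.08454 g
% CaO = 0.08454 / 0.1139 × 100 = 74.23 %

74.23 %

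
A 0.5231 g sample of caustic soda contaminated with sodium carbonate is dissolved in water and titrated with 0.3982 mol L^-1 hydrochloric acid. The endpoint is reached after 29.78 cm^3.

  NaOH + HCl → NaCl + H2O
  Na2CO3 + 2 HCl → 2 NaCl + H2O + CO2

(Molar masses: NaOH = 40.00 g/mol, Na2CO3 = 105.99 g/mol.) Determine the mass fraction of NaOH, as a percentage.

61.98 %

n(HCl) = 0.02978 × 0.3982 = 0.01186 mol
Let x = n(NaOH), y = n(Na2CO3).
Titrant: 1x + 2y = 0.01186;  mass: 40.00x + 105.99y = 0.5231
Solving, x = 8.106 × 10^-3 mol, y = 1.876 × 10^-3 mol
mass of NaOH = 8.106 × 10^-3 × 40.00 = 0.3242 g
% NaOH = 0.3242 / 0.5231 × 100 = 61.98 %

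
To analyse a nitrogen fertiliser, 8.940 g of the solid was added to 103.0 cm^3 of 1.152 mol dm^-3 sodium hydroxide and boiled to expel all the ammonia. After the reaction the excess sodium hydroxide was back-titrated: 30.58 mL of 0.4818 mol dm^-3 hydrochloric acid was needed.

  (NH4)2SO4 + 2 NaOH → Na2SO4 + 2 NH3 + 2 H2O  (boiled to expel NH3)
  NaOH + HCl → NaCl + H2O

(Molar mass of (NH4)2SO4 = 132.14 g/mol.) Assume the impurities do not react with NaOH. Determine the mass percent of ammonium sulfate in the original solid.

76.80 %

n(NaOH) added = 0.1030 × 1.152 = 0.1187 mol
n(HCl) used in back-titration = 0.03058 × 0.4818 = 0.01473 mol
n(NaOH) left over = 0.01473 mol (1:1 ratio)
n(NaOH) consumed by analyte = 0.1187 − 0.01473 = 0.1039 mol
From the 1:2 ratio, n((NH4)2SO4) = 1/2 × 0.1039 = 0.05196 mol
mass of (NH4)2SO4 = 0.05196 × 132.14 = 6.866 g
% (NH4)2SO4 = 6.866 / 8.940 × 100 = 76.80 %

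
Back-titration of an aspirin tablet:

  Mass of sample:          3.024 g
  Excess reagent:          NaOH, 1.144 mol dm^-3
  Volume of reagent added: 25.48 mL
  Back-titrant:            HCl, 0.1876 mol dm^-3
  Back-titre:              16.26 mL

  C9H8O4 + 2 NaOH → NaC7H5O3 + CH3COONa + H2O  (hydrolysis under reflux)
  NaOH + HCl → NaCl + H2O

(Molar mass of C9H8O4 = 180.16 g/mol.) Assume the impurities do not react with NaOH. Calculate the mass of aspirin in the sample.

n(NaOH) added = 0.02548 × 1.144 = 0.02915 mol
n(HCl) used in back-titration = 0.01626 × 0.1876 = 3.050 × 10^-3 mol
n(NaOH) left over = 3.050 × 10^-3 mol (1:1 ratio)
n(NaOH) consumed by analyte = 0.02915 − 3.050 × 10^-3 = 0.02610 mol
From the 1:2 ratio, n(C9H8O4) = 1/2 × 0.02610 = 0.01305 mol
mass of C9H8O4 = 0.01305 × 180.16 = 2.351 g

2.351 g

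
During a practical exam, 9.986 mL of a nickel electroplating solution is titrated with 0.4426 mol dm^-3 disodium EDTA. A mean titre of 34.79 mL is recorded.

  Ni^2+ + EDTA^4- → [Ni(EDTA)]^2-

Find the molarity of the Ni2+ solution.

n(EDTA) = 0.03479 L × 0.4426 mol/L = 0.01540 mol
n(Ni2+) = 0.01540 mol (1:1 mole ratio)
[Ni2+] = 0.01540 mol / 0.009986 L = 1.542 mol/L

1.542 mol/L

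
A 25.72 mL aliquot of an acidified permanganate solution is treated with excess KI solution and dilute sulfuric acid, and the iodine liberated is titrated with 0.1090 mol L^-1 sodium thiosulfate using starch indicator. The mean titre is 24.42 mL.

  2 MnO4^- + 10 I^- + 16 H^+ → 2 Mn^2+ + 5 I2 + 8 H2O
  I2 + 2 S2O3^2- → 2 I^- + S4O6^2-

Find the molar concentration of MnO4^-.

n(S2O3^2-) = 0.02442 × 0.1090 = 2.662 × 10^-3 mol
n(I2) = n(S2O3^2-)/2 = 1.331 × 10^-3 mol
From the 2:5 ratio, n(MnO4^-) in the aliquot = 2/5 × 1.331 × 10^-3 = 5.324 × 10^-4 mol
[MnO4^-] = 5.324 × 10^-4 / 0.02572 = 0.02070 mol/L

0.02070 mol/L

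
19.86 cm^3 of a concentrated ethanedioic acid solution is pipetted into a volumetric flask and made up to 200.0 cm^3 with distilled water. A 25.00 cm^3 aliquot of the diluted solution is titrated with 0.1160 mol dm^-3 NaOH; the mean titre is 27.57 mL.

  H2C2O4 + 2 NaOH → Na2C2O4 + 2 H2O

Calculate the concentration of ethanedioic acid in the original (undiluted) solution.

n(NaOH) = 0.02757 × 0.1160 = 3.198 × 10^-3 mol
From the 1:2 ratio, n(H2C2O4) in the aliquot = 1/2 × 3.198 × 10^-3 = 1.599 × 10^-3 mol
[H2C2O4]_dilute = 1.599 × 10^-3 / 0.02500 = 0.06396 mol/L
Dilution factor = 200.0 / 19.86 = 10.07
[H2C2O4]_stock = 0.06396 × 10.07 = 0.6441 mol/L

0.6441 mol/L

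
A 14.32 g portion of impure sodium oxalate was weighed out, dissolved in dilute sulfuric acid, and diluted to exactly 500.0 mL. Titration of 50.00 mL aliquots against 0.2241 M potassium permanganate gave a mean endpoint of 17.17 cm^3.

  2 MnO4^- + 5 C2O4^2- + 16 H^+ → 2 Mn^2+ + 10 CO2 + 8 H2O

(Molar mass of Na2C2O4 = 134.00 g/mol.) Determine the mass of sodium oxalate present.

n(KMnO4) per titration = 0.01717 × 0.2241 = 3.848 × 10^-3 mol
From the 5:2 ratio, n(Na2C2O4) in each aliquot = 5/2 × 3.848 × 10^-3 = 9.619 × 10^-3 mol
n(Na2C2O4) in the whole flask = 9.619 × 10^-3 × 500.0/50.00 = 0.09619 mol
mass of Na2C2O4 = 0.09619 × 134.00 = 12.89 g

12.89 g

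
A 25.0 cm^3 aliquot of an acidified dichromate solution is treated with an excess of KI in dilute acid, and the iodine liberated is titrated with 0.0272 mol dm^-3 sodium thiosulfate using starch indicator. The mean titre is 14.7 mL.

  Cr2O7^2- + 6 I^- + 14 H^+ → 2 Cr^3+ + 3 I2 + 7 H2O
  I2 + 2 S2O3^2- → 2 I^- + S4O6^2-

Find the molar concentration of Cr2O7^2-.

0.00267 mol/L

n(S2O3^2-) = 0.0147 × 0.0272 = 4.00 × 10^-4 mol
n(I2) = n(S2O3^2-)/2 = 2.00 × 10^-4 mol
From the 1:3 ratio, n(Cr2O7^2-) in the aliquot = 1/3 × 2.00 × 10^-4 = 6.66 × 10^-5 mol
[Cr2O7^2-] = 6.66 × 10^-5 / 0.0250 = 0.00267 mol/L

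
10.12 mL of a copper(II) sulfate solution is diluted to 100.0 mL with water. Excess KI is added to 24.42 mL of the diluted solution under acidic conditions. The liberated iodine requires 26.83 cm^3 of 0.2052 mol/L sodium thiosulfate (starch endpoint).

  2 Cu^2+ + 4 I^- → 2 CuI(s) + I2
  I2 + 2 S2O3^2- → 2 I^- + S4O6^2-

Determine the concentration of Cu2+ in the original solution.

n(S2O3^2-) = 0.02683 × 0.2052 = 5.506 × 10^-3 mol
n(I2) = n(S2O3^2-)/2 = 2.753 × 10^-3 mol
From the 2:1 ratio, n(Cu2+) in the aliquot = 2/1 × 2.753 × 10^-3 = 5.506 × 10^-3 mol
[Cu2+]_dilute = 5.506 × 10^-3 / 0.02442 = 0.2255 mol/L
[Cu2+]_original = 0.2255 × 100.0/10.12 = 2.228 mol/L

2.228 mol/L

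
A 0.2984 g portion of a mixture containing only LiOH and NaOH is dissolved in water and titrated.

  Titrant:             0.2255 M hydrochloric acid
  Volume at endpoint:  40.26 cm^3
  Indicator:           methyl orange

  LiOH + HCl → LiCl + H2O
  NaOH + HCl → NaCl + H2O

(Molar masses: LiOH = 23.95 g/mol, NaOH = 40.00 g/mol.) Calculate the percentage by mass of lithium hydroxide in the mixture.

n(HCl) = 0.04026 × 0.2255 = 9.079 × 10^-3 mol
Let x = n(LiOH), y = n(NaOH).
Titrant: 1x + 1y = 9.079 × 10^-3;  mass: 23.95x + 40.00y = 0.2984
Solving, x = 4.034 × 10^-3 mol, y = 5.045 × 10^-3 mol
mass of LiOH = 4.034 × 10^-3 × 23.95 = 0.09661 g
% LiOH = 0.09661 / 0.2984 × 100 = 32.38 %

32.38 %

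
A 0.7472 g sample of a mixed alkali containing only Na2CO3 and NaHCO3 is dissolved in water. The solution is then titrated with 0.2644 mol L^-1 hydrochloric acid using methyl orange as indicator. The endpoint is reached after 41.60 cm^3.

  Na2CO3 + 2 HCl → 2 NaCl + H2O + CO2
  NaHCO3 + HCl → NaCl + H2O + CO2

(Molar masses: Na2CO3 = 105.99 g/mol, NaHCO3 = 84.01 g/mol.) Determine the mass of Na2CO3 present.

0.3021 g

n(HCl) = 0.04160 × 0.2644 = 0.01100 mol
Let x = n(Na2CO3), y = n(NaHCO3).
Titrant: 2x + 1y = 0.01100;  mass: 105.99x + 84.01y = 0.7472
Solving, x = 2.851 × 10^-3 mol, y = 5.298 × 10^-3 mol
mass of Na2CO3 = 2.851 × 10^-3 × 105.99 = 0.3021 g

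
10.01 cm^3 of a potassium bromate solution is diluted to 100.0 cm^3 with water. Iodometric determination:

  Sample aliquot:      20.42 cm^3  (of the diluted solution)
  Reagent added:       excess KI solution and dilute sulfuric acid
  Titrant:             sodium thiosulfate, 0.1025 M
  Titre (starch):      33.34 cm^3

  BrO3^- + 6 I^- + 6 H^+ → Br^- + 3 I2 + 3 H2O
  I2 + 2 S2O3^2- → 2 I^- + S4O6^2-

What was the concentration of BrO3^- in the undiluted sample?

0.2786 M

n(S2O3^2-) = 0.03334 × 0.1025 = 3.417 × 10^-3 mol
n(I2) = n(S2O3^2-)/2 = 1.709 × 10^-3 mol
From the 1:3 ratio, n(BrO3^-) in the aliquot = 1/3 × 1.709 × 10^-3 = 5.696 × 10^-4 mol
[BrO3^-]_dilute = 5.696 × 10^-4 / 0.02042 = 0.02789 mol/L
[BrO3^-]_original = 0.02789 × 100.0/10.01 = 0.2786 mol/L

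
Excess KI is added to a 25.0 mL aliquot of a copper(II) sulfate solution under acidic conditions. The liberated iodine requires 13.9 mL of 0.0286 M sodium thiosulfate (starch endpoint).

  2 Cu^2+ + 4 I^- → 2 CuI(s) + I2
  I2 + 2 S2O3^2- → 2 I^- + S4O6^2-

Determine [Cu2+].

n(S2O3^2-) = 0.0139 × 0.0286 = 3.98 × 10^-4 mol
n(I2) = n(S2O3^2-)/2 = 1.99 × 10^-4 mol
From the 2:1 ratio, n(Cu2+) in the aliquot = 2/1 × 1.99 × 10^-4 = 3.98 × 10^-4 mol
[Cu2+] = 3.98 × 10^-4 / 0.0250 = 0.0159 mol/L

0.0159 M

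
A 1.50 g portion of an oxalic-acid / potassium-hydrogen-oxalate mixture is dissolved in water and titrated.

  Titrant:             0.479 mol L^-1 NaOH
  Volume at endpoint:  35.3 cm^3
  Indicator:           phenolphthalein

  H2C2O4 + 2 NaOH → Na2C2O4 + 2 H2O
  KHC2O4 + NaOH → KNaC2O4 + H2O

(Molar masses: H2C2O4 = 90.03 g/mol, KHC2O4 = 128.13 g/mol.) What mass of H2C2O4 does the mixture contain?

n(NaOH) = 0.0353 × 0.479 = 0.0169 mol
Let x = n(H2C2O4), y = n(KHC2O4).
Titrant: 2x + 1y = 0.0169;  mass: 90.03x + 128.13y = 1.50
Solving, x = 4.01 × 10^-3 mol, y = 8.89 × 10^-3 mol
mass of H2C2O4 = 4.01 × 10^-3 × 90.03 = 0.361 g

0.361 g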